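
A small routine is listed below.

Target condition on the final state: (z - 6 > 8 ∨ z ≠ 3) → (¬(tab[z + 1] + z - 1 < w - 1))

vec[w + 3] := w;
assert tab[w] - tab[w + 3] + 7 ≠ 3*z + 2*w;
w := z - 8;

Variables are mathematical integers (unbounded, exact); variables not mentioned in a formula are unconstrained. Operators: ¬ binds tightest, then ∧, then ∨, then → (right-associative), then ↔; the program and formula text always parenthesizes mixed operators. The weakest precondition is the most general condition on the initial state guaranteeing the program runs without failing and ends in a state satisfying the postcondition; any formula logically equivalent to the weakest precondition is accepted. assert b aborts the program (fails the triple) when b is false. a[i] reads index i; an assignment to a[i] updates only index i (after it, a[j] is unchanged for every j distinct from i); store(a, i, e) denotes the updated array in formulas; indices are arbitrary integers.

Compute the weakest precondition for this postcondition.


Working backward. After the program, the postcondition (z - 6 > 8 ∨ z ≠ 3) → (¬(tab[z + 1] + z - 1 < w - 1)) must hold; in canonical form it is (z > 14 ∨ z ≠ 3) → (¬(tab[z + 1] + z < w)).
Before w := z - 8: (z > 14 ∨ z ≠ 3) → (¬(tab[z + 1] < -8))
Before assert tab[w] - tab[w + 3] + 7 ≠ 3*z + 2*w: tab[w] ≠ tab[w + 3] + 2*w + 3*z - 7 ∧ ((z > 14 ∨ z ≠ 3) → (¬(tab[z + 1] < -8)))
Before vec[w + 3] := w: tab[w] ≠ tab[w + 3] + 2*w + 3*z - 7 ∧ ((z > 14 ∨ z ≠ 3) → (¬(tab[z + 1] < -8)))
Answer: WP = tab[w] ≠ tab[w + 3] + 2*w + 3*z - 7 ∧ ((z > 14 ∨ z ≠ 3) → (¬(tab[z + 1] < -8)))


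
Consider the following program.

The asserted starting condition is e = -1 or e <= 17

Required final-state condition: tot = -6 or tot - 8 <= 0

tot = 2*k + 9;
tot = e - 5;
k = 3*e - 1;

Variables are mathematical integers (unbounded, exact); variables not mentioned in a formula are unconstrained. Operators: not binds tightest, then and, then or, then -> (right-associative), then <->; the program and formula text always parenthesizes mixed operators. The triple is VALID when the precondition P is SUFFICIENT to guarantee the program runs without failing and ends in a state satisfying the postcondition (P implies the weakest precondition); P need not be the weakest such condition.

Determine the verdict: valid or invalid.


Working backward. After the program, the postcondition tot = -6 or tot - 8 <= 0 must hold; in canonical form it is tot = -6 or tot <= 8.
Before k := 3*e - 1: tot = -6 or tot <= 8
Before tot := e - 5: e = -1 or e <= 13
Before tot := 2*k + 9: e = -1 or e <= 13
The weakest precondition is e = -1 or e <= 13.
Check whether e = -1 or e <= 17 implies it.
Countermodel: at the initial state e = 14, the precondition holds but the weakest precondition fails.
Answer: invalid


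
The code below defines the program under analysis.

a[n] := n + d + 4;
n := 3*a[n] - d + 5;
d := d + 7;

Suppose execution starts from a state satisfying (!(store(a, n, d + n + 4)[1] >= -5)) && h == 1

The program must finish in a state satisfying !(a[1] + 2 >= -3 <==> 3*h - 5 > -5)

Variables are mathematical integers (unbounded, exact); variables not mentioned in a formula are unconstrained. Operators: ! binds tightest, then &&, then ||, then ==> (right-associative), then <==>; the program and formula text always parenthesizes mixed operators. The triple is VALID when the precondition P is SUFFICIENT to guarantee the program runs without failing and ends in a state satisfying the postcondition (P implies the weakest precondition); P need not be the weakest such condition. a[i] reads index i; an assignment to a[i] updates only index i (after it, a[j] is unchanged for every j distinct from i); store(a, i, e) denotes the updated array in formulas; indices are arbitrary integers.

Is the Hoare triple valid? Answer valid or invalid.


Working backward. After the program, the postcondition !(a[1] + 2 >= -3 <==> 3*h - 5 > -5) must hold; in canonical form it is !(a[1] >= -5 <==> 3*h > 0).
Before d := d + 7: !(a[1] >= -5 <==> 3*h > 0)
Before n := 3*a[n] - d + 5: !(a[1] >= -5 <==> 3*h > 0)
Before a[n] := n + d + 4: !(store(a, n, d + n + 4)[1] >= -5 <==> 3*h > 0)
The weakest precondition is !(store(a, n, d + n + 4)[1] >= -5 <==> 3*h > 0).
Check whether (!(store(a, n, d + n + 4)[1] >= -5)) && h == 1 implies it.
Every state satisfying the precondition satisfies the weakest precondition: the implication holds.
Answer: valid


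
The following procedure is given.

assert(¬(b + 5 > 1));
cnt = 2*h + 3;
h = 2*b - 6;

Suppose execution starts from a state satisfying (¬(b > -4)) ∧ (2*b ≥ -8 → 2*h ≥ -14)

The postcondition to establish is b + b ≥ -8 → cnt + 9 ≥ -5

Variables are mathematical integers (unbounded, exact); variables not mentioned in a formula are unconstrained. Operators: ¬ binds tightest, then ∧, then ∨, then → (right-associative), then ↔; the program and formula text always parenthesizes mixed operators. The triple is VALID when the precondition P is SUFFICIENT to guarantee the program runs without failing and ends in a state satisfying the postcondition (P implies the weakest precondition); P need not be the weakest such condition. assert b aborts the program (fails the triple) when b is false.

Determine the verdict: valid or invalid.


Working backward. After the program, the postcondition b + b ≥ -8 → cnt + 9 ≥ -5 must hold; in canonical form it is 2*b ≥ -8 → cnt ≥ -14.
Before h := 2*b - 6: 2*b ≥ -8 → cnt ≥ -14
Before cnt := 2*h + 3: 2*b ≥ -8 → 2*h ≥ -17
Before assert ¬(b + 5 > 1): (¬(b > -4)) ∧ (2*b ≥ -8 → 2*h ≥ -17)
The weakest precondition is (¬(b > -4)) ∧ (2*b ≥ -8 → 2*h ≥ -17).
Check whether (¬(b > -4)) ∧ (2*b ≥ -8 → 2*h ≥ -14) implies it.
Every state satisfying the precondition satisfies the weakest precondition: the implication holds.
Answer: valid


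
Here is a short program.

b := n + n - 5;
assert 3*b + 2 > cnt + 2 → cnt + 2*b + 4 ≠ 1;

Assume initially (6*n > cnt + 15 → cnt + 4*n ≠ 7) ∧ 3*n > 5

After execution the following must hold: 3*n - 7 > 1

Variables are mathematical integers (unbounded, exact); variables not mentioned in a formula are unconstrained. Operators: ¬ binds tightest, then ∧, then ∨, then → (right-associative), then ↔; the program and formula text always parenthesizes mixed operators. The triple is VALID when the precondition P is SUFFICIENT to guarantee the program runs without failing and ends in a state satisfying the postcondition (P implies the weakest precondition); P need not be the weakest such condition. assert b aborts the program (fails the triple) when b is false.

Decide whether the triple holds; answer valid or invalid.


Working backward. After the program, the postcondition 3*n - 7 > 1 must hold; in canonical form it is 3*n > 8.
Before assert 3*b + 2 > cnt + 2 → cnt + 2*b + 4 ≠ 1: (3*b > cnt → 2*b + cnt ≠ -3) ∧ 3*n > 8
Before b := n + n - 5: (6*n > cnt + 15 → cnt + 4*n ≠ 7) ∧ 3*n > 8
The weakest precondition is (6*n > cnt + 15 → cnt + 4*n ≠ 7) ∧ 3*n > 8.
Check whether (6*n > cnt + 15 → cnt + 4*n ≠ 7) ∧ 3*n > 5 implies it.
Countermodel: at the initial state cnt = -4, n = 2, the precondition holds but the weakest precondition fails.
Answer: invalid


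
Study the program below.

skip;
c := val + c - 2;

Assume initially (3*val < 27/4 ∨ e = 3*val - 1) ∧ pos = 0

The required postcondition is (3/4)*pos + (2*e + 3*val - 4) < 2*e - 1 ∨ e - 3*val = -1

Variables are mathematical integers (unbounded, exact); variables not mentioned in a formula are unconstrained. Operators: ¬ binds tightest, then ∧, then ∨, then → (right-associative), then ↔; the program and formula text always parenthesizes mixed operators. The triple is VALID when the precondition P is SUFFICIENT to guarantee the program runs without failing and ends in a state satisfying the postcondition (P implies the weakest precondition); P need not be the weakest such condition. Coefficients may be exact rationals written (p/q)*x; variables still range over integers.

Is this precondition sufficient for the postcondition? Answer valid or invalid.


Working backward. After the program, the postcondition (3/4)*pos + (2*e + 3*val - 4) < 2*e - 1 ∨ e - 3*val = -1 must hold; in canonical form it is (3/4)*pos + 3*val < 3 ∨ e = 3*val - 1.
Before c := val + c - 2: (3/4)*pos + 3*val < 3 ∨ e = 3*val - 1
Before skip: (3/4)*pos + 3*val < 3 ∨ e = 3*val - 1
The weakest precondition is (3/4)*pos + 3*val < 3 ∨ e = 3*val - 1.
Check whether (3*val < 27/4 ∨ e = 3*val - 1) ∧ pos = 0 implies it.
Countermodel: at the initial state e = 3, pos = 0, val = 1, the precondition holds but the weakest precondition fails.
Answer: invalid


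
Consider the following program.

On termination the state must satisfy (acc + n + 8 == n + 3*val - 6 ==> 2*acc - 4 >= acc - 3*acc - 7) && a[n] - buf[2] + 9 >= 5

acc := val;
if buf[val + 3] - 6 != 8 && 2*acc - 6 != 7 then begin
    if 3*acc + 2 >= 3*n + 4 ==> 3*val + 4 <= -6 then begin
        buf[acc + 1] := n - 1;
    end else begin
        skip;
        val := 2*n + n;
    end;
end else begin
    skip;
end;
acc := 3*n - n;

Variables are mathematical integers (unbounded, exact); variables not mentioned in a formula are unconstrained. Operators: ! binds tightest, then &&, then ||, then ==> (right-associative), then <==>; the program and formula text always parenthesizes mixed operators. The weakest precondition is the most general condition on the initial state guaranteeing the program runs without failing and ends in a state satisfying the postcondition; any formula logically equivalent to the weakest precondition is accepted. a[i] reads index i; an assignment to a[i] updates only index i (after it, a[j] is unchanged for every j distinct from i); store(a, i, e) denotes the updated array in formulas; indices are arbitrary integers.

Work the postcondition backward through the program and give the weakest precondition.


Working backward. After the program, the postcondition (acc + n + 8 == n + 3*val - 6 ==> 2*acc - 4 >= acc - 3*acc - 7) && a[n] - buf[2] + 9 >= 5 must hold; in canonical form it is (acc == 3*val - 14 ==> 4*acc >= -3) && a[n] >= buf[2] - 4.
Before acc := 3*n - n: (2*n == 3*val - 14 ==> 8*n >= -3) && a[n] >= buf[2] - 4
Then branch requires ((3*acc >= 3*n + 2 ==> 3*val <= -10) ==> ((2*n == 3*val - 14 ==> 8*n >= -3) && a[n] >= store(buf, acc + 1, n - 1)[2] - 4)) && ((!(3*acc >= 3*n + 2 ==> 3*val <= -10)) ==> ((7*n == 14 ==> 8*n >= -3) && a[n] >= buf[2] - 4)); else branch requires (2*n == 3*val - 14 ==> 8*n >= -3) && a[n] >= buf[2] - 4.
Before the if: ((buf[val + 3] != 14 && 2*acc != 13) ==> (((3*acc >= 3*n + 2 ==> 3*val <= -10) ==> ((2*n == 3*val - 14 ==> 8*n >= -3) && a[n] >= store(buf, acc + 1, n - 1)[2] - 4)) && ((!(3*acc >= 3*n + 2 ==> 3*val <= -10)) ==> ((7*n == 14 ==> 8*n >= -3) && a[n] >= buf[2] - 4)))) && ((!(buf[val + 3] != 14 && 2*acc != 13)) ==> ((2*n == 3*val - 14 ==> 8*n >= -3) && a[n] >= buf[2] - 4))
Before acc := val: ((buf[val + 3] != 14 && 2*val != 13) ==> (((3*val >= 3*n + 2 ==> 3*val <= -10) ==> ((2*n == 3*val - 14 ==> 8*n >= -3) && a[n] >= store(buf, val + 1, n - 1)[2] - 4)) && ((!(3*val >= 3*n + 2 ==> 3*val <= -10)) ==> ((7*n == 14 ==> 8*n >= -3) && a[n] >= buf[2] - 4)))) && ((!(buf[val + 3] != 14 && 2*val != 13)) ==> ((2*n == 3*val - 14 ==> 8*n >= -3) && a[n] >= buf[2] - 4))
Answer: WP = ((buf[val + 3] != 14 && 2*val != 13) ==> (((3*val >= 3*n + 2 ==> 3*val <= -10) ==> ((2*n == 3*val - 14 ==> 8*n >= -3) && a[n] >= store(buf, val + 1, n - 1)[2] - 4)) && ((!(3*val >= 3*n + 2 ==> 3*val <= -10)) ==> ((7*n == 14 ==> 8*n >= -3) && a[n] >= buf[2] - 4)))) && ((!(buf[val + 3] != 14 && 2*val != 13)) ==> ((2*n == 3*val - 14 ==> 8*n >= -3) && a[n] >= buf[2] - 4))


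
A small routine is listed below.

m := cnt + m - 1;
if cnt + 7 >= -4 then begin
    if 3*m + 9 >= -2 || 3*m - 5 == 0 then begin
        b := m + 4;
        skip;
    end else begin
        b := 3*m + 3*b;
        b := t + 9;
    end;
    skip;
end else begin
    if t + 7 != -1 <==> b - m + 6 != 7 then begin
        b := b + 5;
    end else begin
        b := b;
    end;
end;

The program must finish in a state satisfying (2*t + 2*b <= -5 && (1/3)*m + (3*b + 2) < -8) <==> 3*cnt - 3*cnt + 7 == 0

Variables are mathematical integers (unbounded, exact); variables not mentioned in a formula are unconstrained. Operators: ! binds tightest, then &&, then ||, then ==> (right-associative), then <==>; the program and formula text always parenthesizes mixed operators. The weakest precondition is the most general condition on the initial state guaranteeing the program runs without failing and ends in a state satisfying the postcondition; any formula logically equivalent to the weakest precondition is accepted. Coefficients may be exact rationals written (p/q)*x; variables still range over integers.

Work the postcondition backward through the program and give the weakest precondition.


Working backward. After the program, the postcondition (2*t + 2*b <= -5 && (1/3)*m + (3*b + 2) < -8) <==> 3*cnt - 3*cnt + 7 == 0 must hold; in canonical form it is !(2*b + 2*t <= -5 && 3*b + (1/3)*m < -10).
Then branch requires ((3*m >= -11 || 3*m == 5) ==> (!(2*m + 2*t <= -13 && (10/3)*m < -22))) && ((!(3*m >= -11 || 3*m == 5)) ==> (!(4*t <= -23 && (1/3)*m + 3*t < -37))); else branch requires ((t != -8 <==> b != m + 1) ==> (!(2*b + 2*t <= -15 && 3*b + (1/3)*m < -25))) && ((!(t != -8 <==> b != m + 1)) ==> (!(2*b + 2*t <= -5 && 3*b + (1/3)*m < -10))).
Before the if: (cnt >= -11 ==> (((3*m >= -11 || 3*m == 5) ==> (!(2*m + 2*t <= -13 && (10/3)*m < -22))) && ((!(3*m >= -11 || 3*m == 5)) ==> (!(4*t <= -23 && (1/3)*m + 3*t < -37))))) && ((!(cnt >= -11)) ==> (((t != -8 <==> b != m + 1) ==> (!(2*b + 2*t <= -15 && 3*b + (1/3)*m < -25))) && ((!(t != -8 <==> b != m + 1)) ==> (!(2*b + 2*t <= -5 && 3*b + (1/3)*m < -10)))))
Before m := cnt + m - 1: (cnt >= -11 ==> (((3*cnt + 3*m >= -8 || 3*cnt + 3*m == 8) ==> (!(2*cnt + 2*m + 2*t <= -11 && (10/3)*cnt + (10/3)*m < -56/3))) && ((!(3*cnt + 3*m >= -8 || 3*cnt + 3*m == 8)) ==> (!(4*t <= -23 && (1/3)*cnt + (1/3)*m + 3*t < -110/3))))) && ((!(cnt >= -11)) ==> (((t != -8 <==> b != cnt + m) ==> (!(2*b + 2*t <= -15 && 3*b + (1/3)*cnt + (1/3)*m < -74/3))) && ((!(t != -8 <==> b != cnt + m)) ==> (!(2*b + 2*t <= -5 && 3*b + (1/3)*cnt + (1/3)*m < -29/3)))))
Answer: WP = (cnt >= -11 ==> (((3*cnt + 3*m >= -8 || 3*cnt + 3*m == 8) ==> (!(2*cnt + 2*m + 2*t <= -11 && (10/3)*cnt + (10/3)*m < -56/3))) && ((!(3*cnt + 3*m >= -8 || 3*cnt + 3*m == 8)) ==> (!(4*t <= -23 && (1/3)*cnt + (1/3)*m + 3*t < -110/3))))) && ((!(cnt >= -11)) ==> (((t != -8 <==> b != cnt + m) ==> (!(2*b + 2*t <= -15 && 3*b + (1/3)*cnt + (1/3)*m < -74/3))) && ((!(t != -8 <==> b != cnt + m)) ==> (!(2*b + 2*t <= -5 && 3*b + (1/3)*cnt + (1/3)*m < -29/3)))))


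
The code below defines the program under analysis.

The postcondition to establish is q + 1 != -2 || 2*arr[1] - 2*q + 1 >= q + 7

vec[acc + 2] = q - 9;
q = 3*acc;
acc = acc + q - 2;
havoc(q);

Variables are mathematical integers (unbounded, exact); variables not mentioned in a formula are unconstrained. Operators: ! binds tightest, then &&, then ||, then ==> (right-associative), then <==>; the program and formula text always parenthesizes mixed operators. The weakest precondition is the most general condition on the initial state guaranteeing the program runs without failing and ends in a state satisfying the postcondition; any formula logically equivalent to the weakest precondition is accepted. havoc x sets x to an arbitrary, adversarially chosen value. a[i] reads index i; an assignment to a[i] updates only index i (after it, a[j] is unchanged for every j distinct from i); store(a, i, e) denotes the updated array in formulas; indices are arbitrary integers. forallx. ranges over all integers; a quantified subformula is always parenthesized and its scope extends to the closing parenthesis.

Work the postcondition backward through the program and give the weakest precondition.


Working backward. After the program, the postcondition q + 1 != -2 || 2*arr[1] - 2*q + 1 >= q + 7 must hold; in canonical form it is q != -3 || 2*arr[1] >= 3*q + 6.
Before havoc q: forall q_1. (q_1 != -3 || 2*arr[1] >= 3*q_1 + 6)
Before acc := acc + q - 2: forall q_1. (q_1 != -3 || 2*arr[1] >= 3*q_1 + 6)
Before q := 3*acc: forall q_1. (q_1 != -3 || 2*arr[1] >= 3*q_1 + 6)
Before vec[acc + 2] := q - 9: forall q_1. (q_1 != -3 || 2*arr[1] >= 3*q_1 + 6)
Answer: WP = forall q_1. (q_1 != -3 || 2*arr[1] >= 3*q_1 + 6)


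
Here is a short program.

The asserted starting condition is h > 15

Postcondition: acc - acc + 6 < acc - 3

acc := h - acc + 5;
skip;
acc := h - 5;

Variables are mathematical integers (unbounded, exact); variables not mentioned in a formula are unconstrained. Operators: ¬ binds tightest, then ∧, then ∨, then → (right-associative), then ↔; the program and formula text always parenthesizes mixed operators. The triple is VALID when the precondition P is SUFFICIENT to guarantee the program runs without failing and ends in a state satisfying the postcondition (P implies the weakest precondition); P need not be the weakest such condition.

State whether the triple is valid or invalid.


Working backward. After the program, the postcondition acc - acc + 6 < acc - 3 must hold; in canonical form it is acc > 9.
Before acc := h - 5: h > 14
Before skip: h > 14
Before acc := h - acc + 5: h > 14
The weakest precondition is h > 14.
Check whether h > 15 implies it.
Every state satisfying the precondition satisfies the weakest precondition: the implication holds.
Answer: valid


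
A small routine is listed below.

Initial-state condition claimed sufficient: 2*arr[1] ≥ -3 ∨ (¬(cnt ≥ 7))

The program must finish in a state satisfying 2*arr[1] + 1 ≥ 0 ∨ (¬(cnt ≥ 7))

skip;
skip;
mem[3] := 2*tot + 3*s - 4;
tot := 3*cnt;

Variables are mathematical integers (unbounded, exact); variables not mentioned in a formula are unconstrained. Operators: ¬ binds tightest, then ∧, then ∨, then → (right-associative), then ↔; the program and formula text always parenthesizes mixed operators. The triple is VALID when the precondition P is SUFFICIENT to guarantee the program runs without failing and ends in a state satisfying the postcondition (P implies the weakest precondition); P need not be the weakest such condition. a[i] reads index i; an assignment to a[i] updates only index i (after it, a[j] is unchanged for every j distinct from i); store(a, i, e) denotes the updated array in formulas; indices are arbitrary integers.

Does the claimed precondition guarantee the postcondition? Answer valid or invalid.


Working backward. After the program, the postcondition 2*arr[1] + 1 ≥ 0 ∨ (¬(cnt ≥ 7)) must hold; in canonical form it is 2*arr[1] ≥ -1 ∨ (¬(cnt ≥ 7)).
Before tot := 3*cnt: 2*arr[1] ≥ -1 ∨ (¬(cnt ≥ 7))
Before mem[3] := 2*tot + 3*s - 4: 2*arr[1] ≥ -1 ∨ (¬(cnt ≥ 7))
Before skip: 2*arr[1] ≥ -1 ∨ (¬(cnt ≥ 7))
Before skip: 2*arr[1] ≥ -1 ∨ (¬(cnt ≥ 7))
The weakest precondition is 2*arr[1] ≥ -1 ∨ (¬(cnt ≥ 7)).
Check whether 2*arr[1] ≥ -3 ∨ (¬(cnt ≥ 7)) implies it.
Countermodel: at the initial state arr = {[1] = -1, elsewhere -1}, cnt = 7, the precondition holds but the weakest precondition fails.
Answer: invalid


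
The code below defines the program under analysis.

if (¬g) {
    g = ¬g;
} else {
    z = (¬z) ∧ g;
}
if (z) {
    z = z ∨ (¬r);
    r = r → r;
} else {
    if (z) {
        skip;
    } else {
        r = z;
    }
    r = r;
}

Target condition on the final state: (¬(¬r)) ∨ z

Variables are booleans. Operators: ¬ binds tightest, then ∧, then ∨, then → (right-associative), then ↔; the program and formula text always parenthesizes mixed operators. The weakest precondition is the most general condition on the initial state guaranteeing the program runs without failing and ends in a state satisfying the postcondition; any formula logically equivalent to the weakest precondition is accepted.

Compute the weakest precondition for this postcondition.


Working backward. After the program, the postcondition (¬(¬r)) ∨ z must hold; in canonical form it is r ∨ z.
Then branch requires true; else branch requires (z → (r ∨ z)) ∧ ((¬z) → z).
Before the if: (¬z) → ((z → (r ∨ z)) ∧ ((¬z) → z))
Then branch requires (¬z) → ((z → (r ∨ z)) ∧ ((¬z) → z)); else branch requires (¬((¬z) ∧ g)) → ((((¬z) ∧ g) → (r ∨ ((¬z) ∧ g))) ∧ ((¬((¬z) ∧ g)) → ((¬z) ∧ g))).
Before the if: ((¬g) → ((¬z) → ((z → (r ∨ z)) ∧ ((¬z) → z)))) ∧ (g → ((¬((¬z) ∧ g)) → ((((¬z) ∧ g) → (r ∨ ((¬z) ∧ g))) ∧ ((¬((¬z) ∧ g)) → ((¬z) ∧ g)))))
Answer: WP = ((¬g) → ((¬z) → ((z → (r ∨ z)) ∧ ((¬z) → z)))) ∧ (g → ((¬((¬z) ∧ g)) → ((((¬z) ∧ g) → (r ∨ ((¬z) ∧ g))) ∧ ((¬((¬z) ∧ g)) → ((¬z) ∧ g)))))


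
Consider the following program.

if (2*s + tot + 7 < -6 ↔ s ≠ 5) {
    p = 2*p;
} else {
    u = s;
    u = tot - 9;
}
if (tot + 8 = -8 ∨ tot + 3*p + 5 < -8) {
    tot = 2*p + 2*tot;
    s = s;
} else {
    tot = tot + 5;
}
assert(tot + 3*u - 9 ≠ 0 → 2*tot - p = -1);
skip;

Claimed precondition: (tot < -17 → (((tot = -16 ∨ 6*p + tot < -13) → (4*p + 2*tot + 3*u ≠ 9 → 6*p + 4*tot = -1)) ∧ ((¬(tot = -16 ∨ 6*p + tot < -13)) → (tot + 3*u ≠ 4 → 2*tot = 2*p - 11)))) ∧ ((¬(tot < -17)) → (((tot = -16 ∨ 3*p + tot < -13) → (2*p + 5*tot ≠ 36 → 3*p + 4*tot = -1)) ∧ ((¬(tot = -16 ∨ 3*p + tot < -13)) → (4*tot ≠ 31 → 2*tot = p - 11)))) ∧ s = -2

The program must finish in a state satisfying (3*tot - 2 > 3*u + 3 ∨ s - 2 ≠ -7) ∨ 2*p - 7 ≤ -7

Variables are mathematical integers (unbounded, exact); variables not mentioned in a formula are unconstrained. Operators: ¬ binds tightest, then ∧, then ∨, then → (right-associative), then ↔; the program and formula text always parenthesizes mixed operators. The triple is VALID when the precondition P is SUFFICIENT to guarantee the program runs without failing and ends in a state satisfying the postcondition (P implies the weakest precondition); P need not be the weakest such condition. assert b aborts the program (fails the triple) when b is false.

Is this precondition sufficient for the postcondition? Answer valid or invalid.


Working backward. After the program, the postcondition (3*tot - 2 > 3*u + 3 ∨ s - 2 ≠ -7) ∨ 2*p - 7 ≤ -7 must hold; in canonical form it is 3*tot > 3*u + 5 ∨ s ≠ -5 ∨ 2*p ≤ 0.
Before skip: 3*tot > 3*u + 5 ∨ s ≠ -5 ∨ 2*p ≤ 0
Before assert tot + 3*u - 9 ≠ 0 → 2*tot - p = -1: (tot + 3*u ≠ 9 → 2*tot = p - 1) ∧ (3*tot > 3*u + 5 ∨ s ≠ -5 ∨ 2*p ≤ 0)
Then branch requires (2*p + 2*tot + 3*u ≠ 9 → 3*p + 4*tot = -1) ∧ (6*p + 6*tot > 3*u + 5 ∨ s ≠ -5 ∨ 2*p ≤ 0); else branch requires (tot + 3*u ≠ 4 → 2*tot = p - 11) ∧ (3*tot > 3*u - 10 ∨ s ≠ -5 ∨ 2*p ≤ 0).
Before the if: ((tot = -16 ∨ 3*p + tot < -13) → ((2*p + 2*tot + 3*u ≠ 9 → 3*p + 4*tot = -1) ∧ (6*p + 6*tot > 3*u + 5 ∨ s ≠ -5 ∨ 2*p ≤ 0))) ∧ ((¬(tot = -16 ∨ 3*p + tot < -13)) → ((tot + 3*u ≠ 4 → 2*tot = p - 11) ∧ (3*tot > 3*u - 10 ∨ s ≠ -5 ∨ 2*p ≤ 0)))
Then branch requires ((tot = -16 ∨ 6*p + tot < -13) → ((4*p + 2*tot + 3*u ≠ 9 → 6*p + 4*tot = -1) ∧ (12*p + 6*tot > 3*u + 5 ∨ s ≠ -5 ∨ 4*p ≤ 0))) ∧ ((¬(tot = -16 ∨ 6*p + tot < -13)) → ((tot + 3*u ≠ 4 → 2*tot = 2*p - 11) ∧ (3*tot > 3*u - 10 ∨ s ≠ -5 ∨ 4*p ≤ 0))); else branch requires ((tot = -16 ∨ 3*p + tot < -13) → ((2*p + 5*tot ≠ 36 → 3*p + 4*tot = -1) ∧ (6*p + 3*tot > -22 ∨ s ≠ -5 ∨ 2*p ≤ 0))) ∧ ((¬(tot = -16 ∨ 3*p + tot < -13)) → (4*tot ≠ 31 → 2*tot = p - 11)).
Before the if: ((2*s + tot < -13 ↔ s ≠ 5) → (((tot = -16 ∨ 6*p + tot < -13) → ((4*p + 2*tot + 3*u ≠ 9 → 6*p + 4*tot = -1) ∧ (12*p + 6*tot > 3*u + 5 ∨ s ≠ -5 ∨ 4*p ≤ 0))) ∧ ((¬(tot = -16 ∨ 6*p + tot < -13)) → ((tot + 3*u ≠ 4 → 2*tot = 2*p - 11) ∧ (3*tot > 3*u - 10 ∨ s ≠ -5 ∨ 4*p ≤ 0))))) ∧ ((¬(2*s + tot < -13 ↔ s ≠ 5)) → (((tot = -16 ∨ 3*p + tot < -13) → ((2*p + 5*tot ≠ 36 → 3*p + 4*tot = -1) ∧ (6*p + 3*tot > -22 ∨ s ≠ -5 ∨ 2*p ≤ 0))) ∧ ((¬(tot = -16 ∨ 3*p + tot < -13)) → (4*tot ≠ 31 → 2*tot = p - 11))))
The weakest precondition is ((2*s + tot < -13 ↔ s ≠ 5) → (((tot = -16 ∨ 6*p + tot < -13) → ((4*p + 2*tot + 3*u ≠ 9 → 6*p + 4*tot = -1) ∧ (12*p + 6*tot > 3*u + 5 ∨ s ≠ -5 ∨ 4*p ≤ 0))) ∧ ((¬(tot = -16 ∨ 6*p + tot < -13)) → ((tot + 3*u ≠ 4 → 2*tot = 2*p - 11) ∧ (3*tot > 3*u - 10 ∨ s ≠ -5 ∨ 4*p ≤ 0))))) ∧ ((¬(2*s + tot < -13 ↔ s ≠ 5)) → (((tot = -16 ∨ 3*p + tot < -13) → ((2*p + 5*tot ≠ 36 → 3*p + 4*tot = -1) ∧ (6*p + 3*tot > -22 ∨ s ≠ -5 ∨ 2*p ≤ 0))) ∧ ((¬(tot = -16 ∨ 3*p + tot < -13)) → (4*tot ≠ 31 → 2*tot = p - 11)))).
Check whether (tot < -17 → (((tot = -16 ∨ 6*p + tot < -13) → (4*p + 2*tot + 3*u ≠ 9 → 6*p + 4*tot = -1)) ∧ ((¬(tot = -16 ∨ 6*p + tot < -13)) → (tot + 3*u ≠ 4 → 2*tot = 2*p - 11)))) ∧ ((¬(tot < -17)) → (((tot = -16 ∨ 3*p + tot < -13) → (2*p + 5*tot ≠ 36 → 3*p + 4*tot = -1)) ∧ ((¬(tot = -16 ∨ 3*p + tot < -13)) → (4*tot ≠ 31 → 2*tot = p - 11)))) ∧ s = -2 implies it.
Countermodel: at the initial state p = 21, s = -2, tot = -16, u = 6, the precondition holds but the weakest precondition fails.
Answer: invalid


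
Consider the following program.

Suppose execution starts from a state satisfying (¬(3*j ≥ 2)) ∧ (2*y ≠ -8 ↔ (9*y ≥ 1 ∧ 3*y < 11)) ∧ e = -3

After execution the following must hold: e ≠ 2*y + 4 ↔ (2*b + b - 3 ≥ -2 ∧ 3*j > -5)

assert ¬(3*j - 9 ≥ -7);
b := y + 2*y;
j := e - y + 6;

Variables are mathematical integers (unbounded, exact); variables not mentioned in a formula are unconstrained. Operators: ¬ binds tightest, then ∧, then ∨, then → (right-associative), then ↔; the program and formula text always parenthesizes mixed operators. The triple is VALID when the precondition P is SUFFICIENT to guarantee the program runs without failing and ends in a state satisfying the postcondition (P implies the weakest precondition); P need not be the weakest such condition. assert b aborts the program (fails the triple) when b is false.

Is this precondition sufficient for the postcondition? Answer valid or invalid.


Working backward. After the program, the postcondition e ≠ 2*y + 4 ↔ (2*b + b - 3 ≥ -2 ∧ 3*j > -5) must hold; in canonical form it is e ≠ 2*y + 4 ↔ (3*b ≥ 1 ∧ 3*j > -5).
Before j := e - y + 6: e ≠ 2*y + 4 ↔ (3*b ≥ 1 ∧ 3*e > 3*y - 23)
Before b := y + 2*y: e ≠ 2*y + 4 ↔ (9*y ≥ 1 ∧ 3*e > 3*y - 23)
Before assert ¬(3*j - 9 ≥ -7): (¬(3*j ≥ 2)) ∧ (e ≠ 2*y + 4 ↔ (9*y ≥ 1 ∧ 3*e > 3*y - 23))
The weakest precondition is (¬(3*j ≥ 2)) ∧ (e ≠ 2*y + 4 ↔ (9*y ≥ 1 ∧ 3*e > 3*y - 23)).
Check whether (¬(3*j ≥ 2)) ∧ (2*y ≠ -8 ↔ (9*y ≥ 1 ∧ 3*y < 11)) ∧ e = -3 implies it.
Countermodel: at the initial state e = -3, j = 0, y = -4, the precondition holds but the weakest precondition fails.
Answer: invalid


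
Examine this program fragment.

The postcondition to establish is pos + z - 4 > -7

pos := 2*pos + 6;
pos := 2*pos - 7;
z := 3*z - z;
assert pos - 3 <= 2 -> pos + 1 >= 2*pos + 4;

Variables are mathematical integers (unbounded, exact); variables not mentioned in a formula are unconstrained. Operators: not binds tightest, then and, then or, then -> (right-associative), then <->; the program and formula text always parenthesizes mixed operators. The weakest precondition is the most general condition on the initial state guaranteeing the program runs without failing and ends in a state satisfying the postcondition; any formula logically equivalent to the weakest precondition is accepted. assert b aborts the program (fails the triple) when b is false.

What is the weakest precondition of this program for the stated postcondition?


Working backward. After the program, the postcondition pos + z - 4 > -7 must hold; in canonical form it is pos + z > -3.
Before assert pos - 3 <= 2 -> pos + 1 >= 2*pos + 4: (pos <= 5 -> pos <= -3) and pos + z > -3
Before z := 3*z - z: (pos <= 5 -> pos <= -3) and pos + 2*z > -3
Before pos := 2*pos - 7: (2*pos <= 12 -> 2*pos <= 4) and 2*pos + 2*z > 4
Before pos := 2*pos + 6: (4*pos <= 0 -> 4*pos <= -8) and 4*pos + 2*z > -8
Answer: WP = (4*pos <= 0 -> 4*pos <= -8) and 4*pos + 2*z > -8


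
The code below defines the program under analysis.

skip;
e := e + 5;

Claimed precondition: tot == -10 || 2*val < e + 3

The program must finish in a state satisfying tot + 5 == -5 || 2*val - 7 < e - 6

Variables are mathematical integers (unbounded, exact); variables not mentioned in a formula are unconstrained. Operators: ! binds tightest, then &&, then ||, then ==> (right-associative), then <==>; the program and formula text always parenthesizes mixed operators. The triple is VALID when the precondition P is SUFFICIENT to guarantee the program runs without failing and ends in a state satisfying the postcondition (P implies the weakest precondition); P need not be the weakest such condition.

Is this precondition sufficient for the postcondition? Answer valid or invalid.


Working backward. After the program, the postcondition tot + 5 == -5 || 2*val - 7 < e - 6 must hold; in canonical form it is tot == -10 || 2*val < e + 1.
Before e := e + 5: tot == -10 || 2*val < e + 6
Before skip: tot == -10 || 2*val < e + 6
The weakest precondition is tot == -10 || 2*val < e + 6.
Check whether tot == -10 || 2*val < e + 3 implies it.
Every state satisfying the precondition satisfies the weakest precondition: the implication holds.
Answer: valid


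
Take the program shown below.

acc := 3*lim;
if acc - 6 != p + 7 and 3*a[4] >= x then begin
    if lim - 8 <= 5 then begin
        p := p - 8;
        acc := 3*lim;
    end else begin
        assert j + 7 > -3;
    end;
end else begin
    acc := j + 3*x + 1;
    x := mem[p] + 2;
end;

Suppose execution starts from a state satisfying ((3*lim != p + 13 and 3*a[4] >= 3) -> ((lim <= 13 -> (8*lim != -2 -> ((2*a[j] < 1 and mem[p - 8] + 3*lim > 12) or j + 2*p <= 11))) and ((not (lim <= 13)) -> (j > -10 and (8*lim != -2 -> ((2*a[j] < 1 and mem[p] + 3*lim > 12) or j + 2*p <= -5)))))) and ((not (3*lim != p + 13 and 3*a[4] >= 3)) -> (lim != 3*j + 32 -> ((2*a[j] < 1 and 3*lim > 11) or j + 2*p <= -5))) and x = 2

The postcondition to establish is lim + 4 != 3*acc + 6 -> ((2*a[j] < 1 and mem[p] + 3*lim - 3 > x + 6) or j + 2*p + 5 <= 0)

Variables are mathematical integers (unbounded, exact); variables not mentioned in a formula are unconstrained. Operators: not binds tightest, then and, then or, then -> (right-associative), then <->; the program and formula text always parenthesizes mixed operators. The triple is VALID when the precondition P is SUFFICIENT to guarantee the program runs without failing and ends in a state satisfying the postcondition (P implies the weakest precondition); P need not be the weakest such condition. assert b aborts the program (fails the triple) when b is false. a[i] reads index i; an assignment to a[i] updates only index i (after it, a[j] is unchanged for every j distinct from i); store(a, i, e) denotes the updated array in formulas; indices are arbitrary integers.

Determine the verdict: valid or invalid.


Working backward. After the program, the postcondition lim + 4 != 3*acc + 6 -> ((2*a[j] < 1 and mem[p] + 3*lim - 3 > x + 6) or j + 2*p + 5 <= 0) must hold; in canonical form it is lim != 3*acc + 2 -> ((2*a[j] < 1 and mem[p] + 3*lim > x + 9) or j + 2*p <= -5).
Then branch requires (lim <= 13 -> (8*lim != -2 -> ((2*a[j] < 1 and mem[p - 8] + 3*lim > x + 9) or j + 2*p <= 11))) and ((not (lim <= 13)) -> (j > -10 and (lim != 3*acc + 2 -> ((2*a[j] < 1 and mem[p] + 3*lim > x + 9) or j + 2*p <= -5)))); else branch requires lim != 3*j + 9*x + 5 -> ((2*a[j] < 1 and 3*lim > 11) or j + 2*p <= -5).
Before the if: ((acc != p + 13 and 3*a[4] >= x) -> ((lim <= 13 -> (8*lim != -2 -> ((2*a[j] < 1 and mem[p - 8] + 3*lim > x + 9) or j + 2*p <= 11))) and ((not (lim <= 13)) -> (j > -10 and (lim != 3*acc + 2 -> ((2*a[j] < 1 and mem[p] + 3*lim > x + 9) or j + 2*p <= -5)))))) and ((not (acc != p + 13 and 3*a[4] >= x)) -> (lim != 3*j + 9*x + 5 -> ((2*a[j] < 1 and 3*lim > 11) or j + 2*p <= -5)))
Before acc := 3*lim: ((3*lim != p + 13 and 3*a[4] >= x) -> ((lim <= 13 -> (8*lim != -2 -> ((2*a[j] < 1 and mem[p - 8] + 3*lim > x + 9) or j + 2*p <= 11))) and ((not (lim <= 13)) -> (j > -10 and (8*lim != -2 -> ((2*a[j] < 1 and mem[p] + 3*lim > x + 9) or j + 2*p <= -5)))))) and ((not (3*lim != p + 13 and 3*a[4] >= x)) -> (lim != 3*j + 9*x + 5 -> ((2*a[j] < 1 and 3*lim > 11) or j + 2*p <= -5)))
The weakest precondition is ((3*lim != p + 13 and 3*a[4] >= x) -> ((lim <= 13 -> (8*lim != -2 -> ((2*a[j] < 1 and mem[p - 8] + 3*lim > x + 9) or j + 2*p <= 11))) and ((not (lim <= 13)) -> (j > -10 and (8*lim != -2 -> ((2*a[j] < 1 and mem[p] + 3*lim > x + 9) or j + 2*p <= -5)))))) and ((not (3*lim != p + 13 and 3*a[4] >= x)) -> (lim != 3*j + 9*x + 5 -> ((2*a[j] < 1 and 3*lim > 11) or j + 2*p <= -5))).
Check whether ((3*lim != p + 13 and 3*a[4] >= 3) -> ((lim <= 13 -> (8*lim != -2 -> ((2*a[j] < 1 and mem[p - 8] + 3*lim > 12) or j + 2*p <= 11))) and ((not (lim <= 13)) -> (j > -10 and (8*lim != -2 -> ((2*a[j] < 1 and mem[p] + 3*lim > 12) or j + 2*p <= -5)))))) and ((not (3*lim != p + 13 and 3*a[4] >= 3)) -> (lim != 3*j + 32 -> ((2*a[j] < 1 and 3*lim > 11) or j + 2*p <= -5))) and x = 2 implies it.
Countermodel: at the initial state a = {[-10] = 0, [-5] = -4818, [3] = -4818, [4] = -4818, elsewhere -4818}, j = -10, lim = 2, mem = {[-10] = 7, [-5] = 7, [3] = 7, [4] = 7, elsewhere 7}, p = 3, x = 2, the precondition holds but the weakest precondition fails.
Answer: invalid


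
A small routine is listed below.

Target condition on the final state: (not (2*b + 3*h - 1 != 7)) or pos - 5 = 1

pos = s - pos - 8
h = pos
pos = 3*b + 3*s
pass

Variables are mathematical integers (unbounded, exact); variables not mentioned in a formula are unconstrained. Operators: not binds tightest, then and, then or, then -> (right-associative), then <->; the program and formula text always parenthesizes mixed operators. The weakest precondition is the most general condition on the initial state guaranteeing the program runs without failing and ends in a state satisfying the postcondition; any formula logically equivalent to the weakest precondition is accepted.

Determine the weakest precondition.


Working backward. After the program, the postcondition (not (2*b + 3*h - 1 != 7)) or pos - 5 = 1 must hold; in canonical form it is (not (2*b + 3*h != 8)) or pos = 6.
Before skip: (not (2*b + 3*h != 8)) or pos = 6
Before pos := 3*b + 3*s: (not (2*b + 3*h != 8)) or 3*b + 3*s = 6
Before h := pos: (not (2*b + 3*pos != 8)) or 3*b + 3*s = 6
Before pos := s - pos - 8: (not (2*b + 3*s != 3*pos + 32)) or 3*b + 3*s = 6
Answer: WP = (not (2*b + 3*s != 3*pos + 32)) or 3*b + 3*s = 6


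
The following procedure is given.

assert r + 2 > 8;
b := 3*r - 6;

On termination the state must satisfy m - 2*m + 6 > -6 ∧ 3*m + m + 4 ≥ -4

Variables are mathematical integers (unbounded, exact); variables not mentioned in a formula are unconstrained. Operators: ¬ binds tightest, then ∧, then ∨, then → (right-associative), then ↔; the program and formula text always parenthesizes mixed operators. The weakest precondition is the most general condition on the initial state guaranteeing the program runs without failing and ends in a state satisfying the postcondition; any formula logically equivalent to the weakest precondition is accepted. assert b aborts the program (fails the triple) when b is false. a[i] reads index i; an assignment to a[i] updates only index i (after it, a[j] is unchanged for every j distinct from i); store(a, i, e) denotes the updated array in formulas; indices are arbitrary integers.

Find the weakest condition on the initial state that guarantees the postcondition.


Working backward. After the program, the postcondition m - 2*m + 6 > -6 ∧ 3*m + m + 4 ≥ -4 must hold; in canonical form it is m < 12 ∧ 4*m ≥ -8.
Before b := 3*r - 6: m < 12 ∧ 4*m ≥ -8
Before assert r + 2 > 8: r > 6 ∧ m < 12 ∧ 4*m ≥ -8
Answer: WP = r > 6 ∧ m < 12 ∧ 4*m ≥ -8


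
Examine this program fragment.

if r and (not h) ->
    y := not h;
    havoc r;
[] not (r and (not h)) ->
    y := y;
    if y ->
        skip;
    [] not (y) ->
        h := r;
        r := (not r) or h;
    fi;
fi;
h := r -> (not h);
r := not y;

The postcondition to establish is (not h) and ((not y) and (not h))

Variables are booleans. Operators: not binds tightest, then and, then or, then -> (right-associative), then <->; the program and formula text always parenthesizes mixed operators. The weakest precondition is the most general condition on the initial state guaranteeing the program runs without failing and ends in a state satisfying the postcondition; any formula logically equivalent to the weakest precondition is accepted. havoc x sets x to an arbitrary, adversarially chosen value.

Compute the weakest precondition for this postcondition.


Working backward. After the program, the postcondition (not h) and ((not y) and (not h)) must hold; in canonical form it is (not h) and (not y).
Before r := not y: (not h) and (not y)
Before h := r -> (not h): (not (r -> (not h))) and (not y)
Then branch requires false; else branch requires (y -> ((not (r -> (not h))) and (not y))) and ((not y) -> (r and (not y))).
Before the if: (not (r and (not h))) and ((not (r and (not h))) -> ((y -> ((not (r -> (not h))) and (not y))) and ((not y) -> (r and (not y)))))
Answer: WP = (not (r and (not h))) and ((not (r and (not h))) -> ((y -> ((not (r -> (not h))) and (not y))) and ((not y) -> (r and (not y)))))


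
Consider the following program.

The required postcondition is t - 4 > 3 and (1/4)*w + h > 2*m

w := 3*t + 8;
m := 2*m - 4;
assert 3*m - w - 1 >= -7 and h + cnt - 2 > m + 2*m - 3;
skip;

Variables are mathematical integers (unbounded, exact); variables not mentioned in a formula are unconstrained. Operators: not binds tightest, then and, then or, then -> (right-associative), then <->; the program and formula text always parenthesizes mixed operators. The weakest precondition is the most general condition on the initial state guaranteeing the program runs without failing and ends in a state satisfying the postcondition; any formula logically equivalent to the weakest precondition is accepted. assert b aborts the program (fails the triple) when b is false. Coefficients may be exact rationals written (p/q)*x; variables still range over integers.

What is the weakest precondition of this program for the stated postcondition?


Working backward. After the program, the postcondition t - 4 > 3 and (1/4)*w + h > 2*m must hold; in canonical form it is t > 7 and h + (1/4)*w > 2*m.
Before skip: t > 7 and h + (1/4)*w > 2*m
Before assert 3*m - w - 1 >= -7 and h + cnt - 2 > m + 2*m - 3: 3*m >= w - 6 and cnt + h > 3*m - 1 and t > 7 and h + (1/4)*w > 2*m
Before m := 2*m - 4: 6*m >= w + 6 and cnt + h > 6*m - 13 and t > 7 and h + (1/4)*w > 4*m - 8
Before w := 3*t + 8: 6*m >= 3*t + 14 and cnt + h > 6*m - 13 and t > 7 and h + (3/4)*t > 4*m - 10
Answer: WP = 6*m >= 3*t + 14 and cnt + h > 6*m - 13 and t > 7 and h + (3/4)*t > 4*m - 10


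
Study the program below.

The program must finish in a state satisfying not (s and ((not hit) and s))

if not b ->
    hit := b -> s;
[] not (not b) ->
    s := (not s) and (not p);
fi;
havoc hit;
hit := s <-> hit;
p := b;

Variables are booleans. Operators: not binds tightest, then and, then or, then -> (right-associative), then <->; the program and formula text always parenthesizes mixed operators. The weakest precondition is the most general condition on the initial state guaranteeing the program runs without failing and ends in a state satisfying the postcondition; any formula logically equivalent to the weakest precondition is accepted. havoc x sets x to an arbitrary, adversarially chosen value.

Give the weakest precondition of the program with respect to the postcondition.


Working backward. After the program, the postcondition not (s and ((not hit) and s)) must hold; in canonical form it is not (s and (not hit)).
Before p := b: not (s and (not hit))
Before hit := s <-> hit: not (s and (not (s <-> hit)))
Before havoc hit: not s
Then branch requires not s; else branch requires not ((not s) and (not p)).
Before the if: ((not b) -> (not s)) and (b -> (not ((not s) and (not p))))
Answer: WP = ((not b) -> (not s)) and (b -> (not ((not s) and (not p))))
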